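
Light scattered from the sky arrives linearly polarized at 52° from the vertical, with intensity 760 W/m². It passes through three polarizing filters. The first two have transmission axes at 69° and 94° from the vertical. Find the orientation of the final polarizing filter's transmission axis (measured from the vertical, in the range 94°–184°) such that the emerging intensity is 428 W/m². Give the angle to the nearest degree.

θ ≈ 124°

I₁ = I₀ cos²(69° − 52°) = I₀ cos²(17°) = 0.9145 I₀.
I₂ = I₁ cos²(94° − 69°) = 0.9145 I₀ · cos²(25°) = 0.7512 I₀.
Target fraction: 428 / 760 W/m² = 0.5632 of I₀.
Need I₃/I₀ = 0.5632, so cos²(θ − 94°) = 0.5632 / 0.7512 = 0.7497.
θ − 94° = arccos(√0.7497) = 30.0°, giving θ ≈ 94 + 30.0 = 124.0°.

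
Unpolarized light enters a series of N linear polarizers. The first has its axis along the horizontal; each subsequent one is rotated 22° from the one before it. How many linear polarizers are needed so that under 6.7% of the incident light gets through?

N = 15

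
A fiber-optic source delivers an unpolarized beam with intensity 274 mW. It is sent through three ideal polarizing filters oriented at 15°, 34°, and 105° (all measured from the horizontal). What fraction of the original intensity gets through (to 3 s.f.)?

I/I₀ ≈ 0.0474

Unpolarized light through the first polarizer → I₁ = 274 mW/2 = 137 mW, polarized at 15°.
I₂ = I₁ · cos²(19°) = 137 · 0.894 = 122.5 mW.
I₃ = I₂ · cos²(71°) = 122.5 · 0.106 = 12.98 mW.
Transmitted fraction = 0.04738.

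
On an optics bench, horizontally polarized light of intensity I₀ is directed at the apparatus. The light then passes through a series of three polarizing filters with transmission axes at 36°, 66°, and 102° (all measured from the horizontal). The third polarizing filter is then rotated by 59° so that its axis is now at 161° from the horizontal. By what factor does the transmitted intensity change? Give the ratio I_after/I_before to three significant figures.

I_new/I_old ≈ 0.0116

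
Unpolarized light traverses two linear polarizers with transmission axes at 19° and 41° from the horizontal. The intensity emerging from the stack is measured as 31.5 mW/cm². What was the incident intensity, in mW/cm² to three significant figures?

Unpolarized light through the first polarizer → I₁ = ½ I₀, now polarized at 19°.
I₂ = I₁ cos²(41° − 19°) = 0.5 I₀ · cos²(22°) = 0.4298 I₀.
So 31.5 mW/cm² = 0.4298 I₀, giving I₀ = 31.5/0.4298 = 73.28 mW/cm².

I₀ ≈ 73.3 mW/cm²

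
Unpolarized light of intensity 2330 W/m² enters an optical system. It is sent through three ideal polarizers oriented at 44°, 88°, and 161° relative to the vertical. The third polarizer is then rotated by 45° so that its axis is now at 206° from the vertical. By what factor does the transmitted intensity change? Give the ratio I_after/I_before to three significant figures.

I_new/I_old ≈ 2.58

Before rotation:
Unpolarized light through the first polarizer → I₁ = ½ I₀, now polarized at 44°.
I₂ = I₁ cos²(88° − 44°) = 0.5 I₀ · cos²(44°) = 0.2587 I₀.
I₃ = I₂ cos²(161° − 88°) = 0.2587 I₀ · cos²(73°) = 0.02212 I₀.
After rotation:
Unpolarized light through the first polarizer → I₁ = ½ I₀, now polarized at 44°.
I₂ = I₁ cos²(88° − 44°) = 0.5 I₀ · cos²(44°) = 0.2587 I₀.
Angle between axes 2 and 3: 62°. I₃ = 0.2587 I₀ · cos²(62°) = 0.05702 I₀.
Ratio = 0.05702 / 0.02212 = 2.578.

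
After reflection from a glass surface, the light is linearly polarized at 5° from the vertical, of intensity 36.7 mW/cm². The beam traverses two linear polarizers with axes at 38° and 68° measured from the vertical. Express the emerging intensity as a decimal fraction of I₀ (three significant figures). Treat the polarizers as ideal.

By Malus's law, I₁ = 36.7 mW/cm² · cos²(33°) = 25.81 mW/cm².
I₂ = I₁ · cos²(30°) = 25.81 · 0.75 = 19.36 mW/cm².
Transmitted fraction = 0.5275.

I/I₀ ≈ 0.528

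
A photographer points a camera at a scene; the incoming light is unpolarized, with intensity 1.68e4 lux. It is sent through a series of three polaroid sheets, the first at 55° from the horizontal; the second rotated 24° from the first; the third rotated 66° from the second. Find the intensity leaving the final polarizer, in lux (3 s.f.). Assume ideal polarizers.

Unpolarized light through the first polarizer → I₁ = 1.68e4 lux/2 = 8400 lux, polarized at 55°.
I₂ = I₁ · cos²(24°) = 8400 · 0.8346 = 7010 lux.
I₃ = I₂ · cos²(66°) = 7010 · 0.1654 = 1160 lux.

I ≈ 1160 lux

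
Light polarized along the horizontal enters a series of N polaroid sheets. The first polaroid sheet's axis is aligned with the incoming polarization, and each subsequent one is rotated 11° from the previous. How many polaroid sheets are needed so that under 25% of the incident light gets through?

N = 39

First polarizer is aligned with the polarization: full transmission.
Each further stage multiplies by cos²(11°) = 0.9636.
After N polarizers: T = 0.9636^(N−1). Require T < 0.25 ⇒ N−1 > ln(0.25)/ln(0.9636) = 37.38, so N−1 ≥ 38 and N = 39.
Check: N=39 gives T = 0.2443 < 0.25; N=38 gives T = 0.2535.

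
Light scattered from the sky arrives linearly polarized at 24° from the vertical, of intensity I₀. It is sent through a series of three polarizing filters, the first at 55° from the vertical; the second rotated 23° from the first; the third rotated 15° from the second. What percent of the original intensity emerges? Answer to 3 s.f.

≈ 58.1%

I₁ = I₀ cos²(55° − 24°) = I₀ cos²(31°) = 0.7347 I₀.
I₂ = I₁ cos²(23°) = 0.7347 · 0.8473 I₀ = 0.6226 I₀.
I₃ = I₂ cos²(15°) = 0.6226 · 0.933 I₀ = 0.5809 I₀.
That is 58.09% of the incident intensity.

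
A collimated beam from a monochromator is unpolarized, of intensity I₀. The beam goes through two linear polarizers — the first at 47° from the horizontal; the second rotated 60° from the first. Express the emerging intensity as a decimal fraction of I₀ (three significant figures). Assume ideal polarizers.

Unpolarized light through the first polarizer → I₁ = ½ I₀, now polarized at 47°.
I₂ = I₁ cos²(60°) = 0.5 · 0.25 I₀ = 0.125 I₀.
Transmitted fraction = 0.125.

≈ 0.125 I₀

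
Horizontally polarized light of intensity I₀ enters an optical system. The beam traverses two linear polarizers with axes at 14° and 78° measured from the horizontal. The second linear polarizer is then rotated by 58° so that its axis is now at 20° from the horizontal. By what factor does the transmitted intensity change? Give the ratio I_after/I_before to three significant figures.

I_new/I_old ≈ 5.15

Before rotation:
I₁ = I₀ cos²(14° − 0°) = I₀ cos²(14°) = 0.9415 I₀.
I₂ = I₁ cos²(78° − 14°) = 0.9415 I₀ · cos²(64°) = 0.1809 I₀.
After rotation:
I₁ = I₀ cos²(14° − 0°) = I₀ cos²(14°) = 0.9415 I₀.
I₂ = I₁ cos²(20° − 14°) = 0.9415 I₀ · cos²(6°) = 0.9312 I₀.
Ratio = 0.9312 / 0.1809 = 5.147.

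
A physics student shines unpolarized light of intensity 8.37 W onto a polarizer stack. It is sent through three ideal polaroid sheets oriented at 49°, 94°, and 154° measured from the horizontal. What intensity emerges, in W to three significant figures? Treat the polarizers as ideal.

Unpolarized light through the first polarizer → I₁ = 8.37 W/2 = 4.185 W, polarized at 49°.
I₂ = I₁ · cos²(45°) = 4.185 · 0.5 = 2.093 W.
I₃ = I₂ · cos²(60°) = 2.093 · 0.25 = 0.5231 W.

I ≈ 0.523 W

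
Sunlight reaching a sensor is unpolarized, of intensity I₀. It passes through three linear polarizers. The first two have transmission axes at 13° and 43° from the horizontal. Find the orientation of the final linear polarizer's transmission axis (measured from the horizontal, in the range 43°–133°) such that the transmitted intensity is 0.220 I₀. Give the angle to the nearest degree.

Unpolarized light through the first polarizer → I₁ = ½ I₀, now polarized at 13°.
I₂ = I₁ cos²(43° − 13°) = 0.5 I₀ · cos²(30°) = 0.375 I₀.
Need I₃/I₀ = 0.22, so cos²(θ − 43°) = 0.22 / 0.375 = 0.5867.
θ − 43° = arccos(√0.5867) = 40.0°, giving θ ≈ 43 + 40.0 = 83.0°.

θ ≈ 83°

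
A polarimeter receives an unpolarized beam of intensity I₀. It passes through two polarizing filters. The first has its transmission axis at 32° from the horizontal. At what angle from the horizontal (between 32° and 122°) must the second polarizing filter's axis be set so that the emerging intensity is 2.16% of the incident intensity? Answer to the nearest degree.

θ ≈ 110°

Unpolarized light through the first polarizer → I₁ = ½ I₀, now polarized at 32°.
Need I₂/I₀ = 0.0216, so cos²(θ − 32°) = 0.0216 / 0.5 = 0.0432.
θ − 32° = arccos(√0.0432) = 78.0°, giving θ ≈ 32 + 78.0 = 110.0°.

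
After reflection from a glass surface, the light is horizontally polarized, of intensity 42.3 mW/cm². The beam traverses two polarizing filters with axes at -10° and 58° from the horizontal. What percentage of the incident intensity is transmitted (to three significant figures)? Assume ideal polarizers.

I₁ = 42.3 mW/cm² · cos²(10°) = 41.02 mW/cm².
I₂ = I₁ · cos²(68°) = 41.02 · 0.1403 = 5.757 mW/cm².
That is 13.61% of the incident intensity.

≈ 13.6%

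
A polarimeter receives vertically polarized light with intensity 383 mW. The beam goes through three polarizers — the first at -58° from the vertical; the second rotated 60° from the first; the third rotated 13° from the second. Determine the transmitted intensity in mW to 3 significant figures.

I ≈ 25.5 mW

I₁ = 383 mW · cos²(58°) = 107.6 mW.
I₂ = I₁ · cos²(60°) = 107.6 · 0.25 = 26.89 mW.
I₃ = I₂ · cos²(13°) = 26.89 · 0.9494 = 25.53 mW.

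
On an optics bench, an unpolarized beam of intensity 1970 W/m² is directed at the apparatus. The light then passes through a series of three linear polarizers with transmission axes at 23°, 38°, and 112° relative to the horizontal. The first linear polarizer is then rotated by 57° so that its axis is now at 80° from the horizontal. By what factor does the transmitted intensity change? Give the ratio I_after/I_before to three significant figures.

I_new/I_old ≈ 0.592

Before rotation:
Unpolarized light through the first polarizer → I₁ = ½ I₀, now polarized at 23°.
I₂ = I₁ cos²(38° − 23°) = 0.5 I₀ · cos²(15°) = 0.4665 I₀.
I₃ = I₂ cos²(112° − 38°) = 0.4665 I₀ · cos²(74°) = 0.03544 I₀.
After rotation:
Unpolarized light through the first polarizer → I₁ = ½ I₀, now polarized at 80°.
I₂ = I₁ cos²(38° − 80°) = 0.5 I₀ · cos²(42°) = 0.2761 I₀.
I₃ = I₂ cos²(112° − 38°) = 0.2761 I₀ · cos²(74°) = 0.02098 I₀.
Ratio = 0.02098 / 0.03544 = 0.5919.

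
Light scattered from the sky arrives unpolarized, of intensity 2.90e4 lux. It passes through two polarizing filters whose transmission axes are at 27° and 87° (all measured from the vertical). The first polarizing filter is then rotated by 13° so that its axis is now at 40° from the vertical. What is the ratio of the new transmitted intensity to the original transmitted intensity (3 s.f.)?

I_new/I_old ≈ 1.86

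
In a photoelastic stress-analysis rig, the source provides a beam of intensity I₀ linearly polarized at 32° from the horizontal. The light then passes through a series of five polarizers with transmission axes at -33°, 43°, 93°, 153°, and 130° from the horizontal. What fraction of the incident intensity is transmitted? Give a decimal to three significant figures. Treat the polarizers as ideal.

≈ 0.000915 I₀

By Malus's law, I₁ = I₀ cos²(-33° − 32°) = I₀ cos²(65°) = 0.1786 I₀.
I₂ = I₁ cos²(43° + 33°) = 0.1786 I₀ · cos²(76°) = 0.01045 I₀.
I₃ = I₂ cos²(93° − 43°) = 0.01045 I₀ · cos²(50°) = 0.004319 I₀.
I₄ = I₃ cos²(153° − 93°) = 0.004319 I₀ · cos²(60°) = 0.00108 I₀.
I₅ = I₄ cos²(130° − 153°) = 0.00108 I₀ · cos²(23°) = 0.0009149 I₀.
Transmitted fraction = 0.0009149.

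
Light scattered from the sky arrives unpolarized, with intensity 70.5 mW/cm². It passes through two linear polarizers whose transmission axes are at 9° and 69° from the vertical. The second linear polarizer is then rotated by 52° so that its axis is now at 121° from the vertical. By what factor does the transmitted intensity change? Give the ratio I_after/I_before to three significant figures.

I_new/I_old ≈ 0.561

Before rotation:
Unpolarized light through the first polarizer → I₁ = ½ I₀, now polarized at 9°.
I₂ = I₁ cos²(69° − 9°) = 0.5 I₀ · cos²(60°) = 0.125 I₀.
After rotation:
Unpolarized light through the first polarizer → I₁ = ½ I₀, now polarized at 9°.
Angle between axes 1 and 2: 68°. I₂ = 0.5 I₀ · cos²(68°) = 0.07017 I₀.
Ratio = 0.07017 / 0.125 = 0.5613.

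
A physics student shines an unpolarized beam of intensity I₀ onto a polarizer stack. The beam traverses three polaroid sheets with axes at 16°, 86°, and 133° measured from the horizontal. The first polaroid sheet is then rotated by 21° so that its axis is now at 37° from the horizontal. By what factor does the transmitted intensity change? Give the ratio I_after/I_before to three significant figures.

Before rotation:
Unpolarized light through the first polarizer → I₁ = ½ I₀, now polarized at 16°.
I₂ = I₁ cos²(86° − 16°) = 0.5 I₀ · cos²(70°) = 0.05849 I₀.
I₃ = I₂ cos²(133° − 86°) = 0.05849 I₀ · cos²(47°) = 0.0272 I₀.
After rotation:
Unpolarized light through the first polarizer → I₁ = ½ I₀, now polarized at 37°.
I₂ = I₁ cos²(86° − 37°) = 0.5 I₀ · cos²(49°) = 0.2152 I₀.
I₃ = I₂ cos²(133° − 86°) = 0.2152 I₀ · cos²(47°) = 0.1001 I₀.
Ratio = 0.1001 / 0.0272 = 3.679.

I_new/I_old ≈ 3.68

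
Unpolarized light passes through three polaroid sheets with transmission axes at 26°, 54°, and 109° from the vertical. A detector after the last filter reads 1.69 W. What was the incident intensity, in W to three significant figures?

I₀ ≈ 13.2 W

Unpolarized light through the first polarizer → I₁ = ½ I₀, now polarized at 26°.
I₂ = I₁ cos²(54° − 26°) = 0.5 I₀ · cos²(28°) = 0.3898 I₀.
I₃ = I₂ cos²(109° − 54°) = 0.3898 I₀ · cos²(55°) = 0.1282 I₀.
So 1.69 W = 0.1282 I₀, giving I₀ = 1.69/0.1282 = 13.18 W.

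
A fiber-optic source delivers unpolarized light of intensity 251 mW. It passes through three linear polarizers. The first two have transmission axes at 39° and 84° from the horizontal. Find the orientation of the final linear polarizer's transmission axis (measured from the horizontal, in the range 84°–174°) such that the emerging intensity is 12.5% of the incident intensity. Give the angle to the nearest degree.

θ ≈ 129°

Unpolarized light through the first polarizer → I₁ = ½ I₀, now polarized at 39°.
I₂ = I₁ cos²(84° − 39°) = 0.5 I₀ · cos²(45°) = 0.25 I₀.
Need I₃/I₀ = 0.125, so cos²(θ − 84°) = 0.125 / 0.25 = 0.5.
θ − 84° = arccos(√0.5) = 45.0°, giving θ ≈ 84 + 45.0 = 129.0°.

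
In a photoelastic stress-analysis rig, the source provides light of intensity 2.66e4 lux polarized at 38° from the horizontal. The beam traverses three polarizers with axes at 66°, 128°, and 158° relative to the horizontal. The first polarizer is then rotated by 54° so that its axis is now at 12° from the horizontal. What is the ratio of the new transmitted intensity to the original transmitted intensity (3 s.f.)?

I_new/I_old ≈ 0.903

Before rotation:
I₁ = I₀ cos²(66° − 38°) = I₀ cos²(28°) = 0.7796 I₀.
I₂ = I₁ cos²(128° − 66°) = 0.7796 I₀ · cos²(62°) = 0.1718 I₀.
I₃ = I₂ cos²(158° − 128°) = 0.1718 I₀ · cos²(30°) = 0.1289 I₀.
After rotation:
I₁ = I₀ cos²(12° − 38°) = I₀ cos²(26°) = 0.8078 I₀.
Angle between axes 1 and 2: 64°. I₂ = 0.8078 I₀ · cos²(64°) = 0.1552 I₀.
I₃ = I₂ cos²(158° − 128°) = 0.1552 I₀ · cos²(30°) = 0.1164 I₀.
Ratio = 0.1164 / 0.1289 = 0.9035.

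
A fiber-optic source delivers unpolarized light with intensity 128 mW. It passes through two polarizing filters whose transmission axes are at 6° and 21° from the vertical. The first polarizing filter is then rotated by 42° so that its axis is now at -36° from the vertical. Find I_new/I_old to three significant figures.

Before rotation:
Unpolarized light through the first polarizer → I₁ = ½ I₀, now polarized at 6°.
I₂ = I₁ cos²(21° − 6°) = 0.5 I₀ · cos²(15°) = 0.4665 I₀.
After rotation:
Unpolarized light through the first polarizer → I₁ = ½ I₀, now polarized at -36°.
I₂ = I₁ cos²(21° + 36°) = 0.5 I₀ · cos²(57°) = 0.1483 I₀.
Ratio = 0.1483 / 0.4665 = 0.3179.

I_new/I_old ≈ 0.318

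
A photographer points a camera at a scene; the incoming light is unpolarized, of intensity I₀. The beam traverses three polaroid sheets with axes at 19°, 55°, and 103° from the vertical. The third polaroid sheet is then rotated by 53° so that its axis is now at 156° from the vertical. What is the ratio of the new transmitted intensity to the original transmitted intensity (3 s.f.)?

I_new/I_old ≈ 0.0813

Before rotation:
Unpolarized light through the first polarizer → I₁ = ½ I₀, now polarized at 19°.
I₂ = I₁ cos²(55° − 19°) = 0.5 I₀ · cos²(36°) = 0.3273 I₀.
I₃ = I₂ cos²(103° − 55°) = 0.3273 I₀ · cos²(48°) = 0.1465 I₀.
After rotation:
Unpolarized light through the first polarizer → I₁ = ½ I₀, now polarized at 19°.
I₂ = I₁ cos²(55° − 19°) = 0.5 I₀ · cos²(36°) = 0.3273 I₀.
Angle between axes 2 and 3: 79°. I₃ = 0.3273 I₀ · cos²(79°) = 0.01191 I₀.
Ratio = 0.01191 / 0.1465 = 0.08132.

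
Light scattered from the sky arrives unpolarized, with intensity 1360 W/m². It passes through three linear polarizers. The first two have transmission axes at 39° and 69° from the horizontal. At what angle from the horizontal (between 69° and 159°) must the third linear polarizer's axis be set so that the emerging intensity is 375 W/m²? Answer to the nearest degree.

θ ≈ 100°

Unpolarized light through the first polarizer → I₁ = ½ I₀, now polarized at 39°.
I₂ = I₁ cos²(69° − 39°) = 0.5 I₀ · cos²(30°) = 0.375 I₀.
Target fraction: 375 / 1360 W/m² = 0.2757 of I₀.
Need I₃/I₀ = 0.2757, so cos²(θ − 69°) = 0.2757 / 0.375 = 0.7353.
θ − 69° = arccos(√0.7353) = 31.0°, giving θ ≈ 69 + 31.0 = 100.0°.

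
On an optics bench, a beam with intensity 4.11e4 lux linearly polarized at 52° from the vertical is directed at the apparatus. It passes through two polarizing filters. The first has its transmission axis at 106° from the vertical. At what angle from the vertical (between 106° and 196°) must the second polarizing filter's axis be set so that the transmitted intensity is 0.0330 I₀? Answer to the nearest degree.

By Malus's law, I₁ = I₀ cos²(106° − 52°) = I₀ cos²(54°) = 0.3455 I₀.
Need I₂/I₀ = 0.033, so cos²(θ − 106°) = 0.033 / 0.3455 = 0.09552.
θ − 106° = arccos(√0.09552) = 72.0°, giving θ ≈ 106 + 72.0 = 178.0°.

θ ≈ 178°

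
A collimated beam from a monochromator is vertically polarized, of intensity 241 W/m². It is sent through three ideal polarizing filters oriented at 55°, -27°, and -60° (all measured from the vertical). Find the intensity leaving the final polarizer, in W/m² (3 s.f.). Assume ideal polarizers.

I ≈ 1.08 W/m²

I₁ = 241 W/m² · cos²(55°) = 79.29 W/m².
I₂ = I₁ · cos²(82°) = 79.29 · 0.01937 = 1.536 W/m².
I₃ = I₂ · cos²(33°) = 1.536 · 0.7034 = 1.08 W/m².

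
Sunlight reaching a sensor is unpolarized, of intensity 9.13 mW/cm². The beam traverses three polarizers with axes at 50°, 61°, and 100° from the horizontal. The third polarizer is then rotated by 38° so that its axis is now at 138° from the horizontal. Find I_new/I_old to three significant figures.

I_new/I_old ≈ 0.0838

Before rotation:
Unpolarized light through the first polarizer → I₁ = ½ I₀, now polarized at 50°.
I₂ = I₁ cos²(61° − 50°) = 0.5 I₀ · cos²(11°) = 0.4818 I₀.
I₃ = I₂ cos²(100° − 61°) = 0.4818 I₀ · cos²(39°) = 0.291 I₀.
After rotation:
Unpolarized light through the first polarizer → I₁ = ½ I₀, now polarized at 50°.
I₂ = I₁ cos²(61° − 50°) = 0.5 I₀ · cos²(11°) = 0.4818 I₀.
I₃ = I₂ cos²(138° − 61°) = 0.4818 I₀ · cos²(77°) = 0.02438 I₀.
Ratio = 0.02438 / 0.291 = 0.08379.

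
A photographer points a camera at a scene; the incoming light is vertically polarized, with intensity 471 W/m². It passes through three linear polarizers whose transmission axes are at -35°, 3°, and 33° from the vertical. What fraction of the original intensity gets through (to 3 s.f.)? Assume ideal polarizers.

I₁ = 471 W/m² · cos²(35°) = 316 W/m².
I₂ = I₁ · cos²(38°) = 316 · 0.621 = 196.3 W/m².
I₃ = I₂ · cos²(30°) = 196.3 · 0.75 = 147.2 W/m².
Transmitted fraction = 0.3125.

I/I₀ ≈ 0.313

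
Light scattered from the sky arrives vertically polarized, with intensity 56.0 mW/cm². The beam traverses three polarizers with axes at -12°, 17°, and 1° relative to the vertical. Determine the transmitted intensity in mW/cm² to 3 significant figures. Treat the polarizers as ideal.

By Malus's law, I₁ = 56.0 mW/cm² · cos²(12°) = 53.58 mW/cm².
I₂ = I₁ · cos²(29°) = 53.58 · 0.765 = 40.99 mW/cm².
I₃ = I₂ · cos²(16°) = 40.99 · 0.924 = 37.87 mW/cm².

I ≈ 37.9 mW/cm²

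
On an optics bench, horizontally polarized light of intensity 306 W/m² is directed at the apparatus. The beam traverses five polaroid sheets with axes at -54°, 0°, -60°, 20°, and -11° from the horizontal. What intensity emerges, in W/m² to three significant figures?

I₁ = 306 W/m² · cos²(54°) = 105.7 W/m².
I₂ = I₁ · cos²(54°) = 105.7 · 0.3455 = 36.53 W/m².
I₃ = I₂ · cos²(60°) = 36.53 · 0.25 = 9.131 W/m².
I₄ = I₃ · cos²(80°) = 9.131 · 0.03015 = 0.2753 W/m².
I₅ = I₄ · cos²(31°) = 0.2753 · 0.7347 = 0.2023 W/m².

I ≈ 0.202 W/m²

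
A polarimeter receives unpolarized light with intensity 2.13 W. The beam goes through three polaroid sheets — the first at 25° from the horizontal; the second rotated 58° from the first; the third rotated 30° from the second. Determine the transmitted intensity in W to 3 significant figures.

Unpolarized light through the first polarizer → I₁ = 2.13 W/2 = 1.065 W, polarized at 25°.
I₂ = I₁ · cos²(58°) = 1.065 · 0.2808 = 0.2991 W.
I₃ = I₂ · cos²(30°) = 0.2991 · 0.75 = 0.2243 W.

I ≈ 0.224 W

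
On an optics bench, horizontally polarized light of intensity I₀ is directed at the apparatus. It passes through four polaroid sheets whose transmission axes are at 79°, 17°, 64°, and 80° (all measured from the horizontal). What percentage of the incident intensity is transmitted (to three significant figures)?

≈ 0.345%

I₁ = I₀ cos²(79° − 0°) = I₀ cos²(79°) = 0.03641 I₀.
I₂ = I₁ cos²(17° − 79°) = 0.03641 I₀ · cos²(62°) = 0.008024 I₀.
I₃ = I₂ cos²(64° − 17°) = 0.008024 I₀ · cos²(47°) = 0.003732 I₀.
I₄ = I₃ cos²(80° − 64°) = 0.003732 I₀ · cos²(16°) = 0.003449 I₀.
That is 0.3449% of the incident intensity.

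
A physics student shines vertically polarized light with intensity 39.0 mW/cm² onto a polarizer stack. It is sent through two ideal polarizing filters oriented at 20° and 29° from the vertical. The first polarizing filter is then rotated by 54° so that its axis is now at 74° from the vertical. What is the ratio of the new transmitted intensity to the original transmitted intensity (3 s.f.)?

I_new/I_old ≈ 0.0441

Before rotation:
I₁ = I₀ cos²(20° − 0°) = I₀ cos²(20°) = 0.883 I₀.
I₂ = I₁ cos²(29° − 20°) = 0.883 I₀ · cos²(9°) = 0.8614 I₀.
After rotation:
I₁ = I₀ cos²(74° − 0°) = I₀ cos²(74°) = 0.07598 I₀.
I₂ = I₁ cos²(29° − 74°) = 0.07598 I₀ · cos²(45°) = 0.03799 I₀.
Ratio = 0.03799 / 0.8614 = 0.0441.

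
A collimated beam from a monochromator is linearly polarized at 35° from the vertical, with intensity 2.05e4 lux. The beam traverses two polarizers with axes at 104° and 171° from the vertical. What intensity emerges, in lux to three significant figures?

I ≈ 402 lux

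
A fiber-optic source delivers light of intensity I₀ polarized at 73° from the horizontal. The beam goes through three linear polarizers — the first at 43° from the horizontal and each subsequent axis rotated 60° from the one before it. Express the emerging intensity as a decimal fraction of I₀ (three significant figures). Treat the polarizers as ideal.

I₁ = I₀ cos²(43° − 73°) = I₀ cos²(30°) = 0.75 I₀.
I₂ = I₁ cos²(60°) = 0.75 · 0.25 I₀ = 0.1875 I₀.
I₃ = I₂ cos²(60°) = 0.1875 · 0.25 I₀ = 0.04688 I₀.
Transmitted fraction = 0.04688.

≈ 0.0469 I₀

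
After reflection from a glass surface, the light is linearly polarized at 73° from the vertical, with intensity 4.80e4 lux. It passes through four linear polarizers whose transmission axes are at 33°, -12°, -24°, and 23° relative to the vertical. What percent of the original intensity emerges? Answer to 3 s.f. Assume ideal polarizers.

≈ 13.1%

By Malus's law, I₁ = 4.80e4 lux · cos²(40°) = 2.817e+04 lux.
I₂ = I₁ · cos²(45°) = 2.817e+04 · 0.5 = 1.408e+04 lux.
I₃ = I₂ · cos²(12°) = 1.408e+04 · 0.9568 = 1.347e+04 lux.
I₄ = I₃ · cos²(47°) = 1.347e+04 · 0.4651 = 6268 lux.
That is 13.06% of the incident intensity.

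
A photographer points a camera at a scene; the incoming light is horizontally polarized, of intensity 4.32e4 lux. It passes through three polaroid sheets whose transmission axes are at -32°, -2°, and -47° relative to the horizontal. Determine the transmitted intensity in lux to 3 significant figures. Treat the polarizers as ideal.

By Malus's law, I₁ = 4.32e4 lux · cos²(32°) = 3.107e+04 lux.
I₂ = I₁ · cos²(30°) = 3.107e+04 · 0.75 = 2.33e+04 lux.
I₃ = I₂ · cos²(45°) = 2.33e+04 · 0.5 = 1.165e+04 lux.

I ≈ 1.17e4 lux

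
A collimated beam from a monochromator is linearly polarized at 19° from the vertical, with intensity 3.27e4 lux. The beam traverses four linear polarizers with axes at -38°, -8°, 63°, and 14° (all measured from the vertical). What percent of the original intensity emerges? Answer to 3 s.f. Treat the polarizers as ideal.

≈ 1.01%

By Malus's law, I₁ = 3.27e4 lux · cos²(57°) = 9700 lux.
I₂ = I₁ · cos²(30°) = 9700 · 0.75 = 7275 lux.
I₃ = I₂ · cos²(71°) = 7275 · 0.106 = 771.1 lux.
I₄ = I₃ · cos²(49°) = 771.1 · 0.4304 = 331.9 lux.
That is 1.015% of the incident intensity.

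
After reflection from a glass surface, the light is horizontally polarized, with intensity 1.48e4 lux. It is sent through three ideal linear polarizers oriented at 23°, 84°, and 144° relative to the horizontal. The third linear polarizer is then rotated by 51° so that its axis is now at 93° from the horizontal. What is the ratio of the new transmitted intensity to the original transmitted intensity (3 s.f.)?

I_new/I_old ≈ 3.90

Before rotation:
I₁ = I₀ cos²(23° − 0°) = I₀ cos²(23°) = 0.8473 I₀.
I₂ = I₁ cos²(84° − 23°) = 0.8473 I₀ · cos²(61°) = 0.1992 I₀.
I₃ = I₂ cos²(144° − 84°) = 0.1992 I₀ · cos²(60°) = 0.04979 I₀.
After rotation:
I₁ = I₀ cos²(23° − 0°) = I₀ cos²(23°) = 0.8473 I₀.
I₂ = I₁ cos²(84° − 23°) = 0.8473 I₀ · cos²(61°) = 0.1992 I₀.
I₃ = I₂ cos²(93° − 84°) = 0.1992 I₀ · cos²(9°) = 0.1943 I₀.
Ratio = 0.1943 / 0.04979 = 3.902.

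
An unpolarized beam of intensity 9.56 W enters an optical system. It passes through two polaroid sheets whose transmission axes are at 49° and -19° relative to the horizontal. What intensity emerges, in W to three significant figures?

Unpolarized light through the first polarizer → I₁ = 9.56 W/2 = 4.78 W, polarized at 49°.
I₂ = I₁ · cos²(68°) = 4.78 · 0.1403 = 0.6708 W.

I ≈ 0.671 W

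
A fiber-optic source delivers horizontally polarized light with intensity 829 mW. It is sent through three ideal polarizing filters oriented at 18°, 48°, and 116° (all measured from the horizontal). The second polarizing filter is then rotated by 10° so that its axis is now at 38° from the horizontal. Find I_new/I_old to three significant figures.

I_new/I_old ≈ 0.363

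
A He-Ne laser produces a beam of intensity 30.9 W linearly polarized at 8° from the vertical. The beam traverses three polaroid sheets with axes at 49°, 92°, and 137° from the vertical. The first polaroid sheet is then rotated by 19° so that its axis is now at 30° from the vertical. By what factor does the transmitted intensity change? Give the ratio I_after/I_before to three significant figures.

Before rotation:
I₁ = I₀ cos²(49° − 8°) = I₀ cos²(41°) = 0.5696 I₀.
I₂ = I₁ cos²(92° − 49°) = 0.5696 I₀ · cos²(43°) = 0.3047 I₀.
I₃ = I₂ cos²(137° − 92°) = 0.3047 I₀ · cos²(45°) = 0.1523 I₀.
After rotation:
I₁ = I₀ cos²(30° − 8°) = I₀ cos²(22°) = 0.8597 I₀.
I₂ = I₁ cos²(92° − 30°) = 0.8597 I₀ · cos²(62°) = 0.1895 I₀.
I₃ = I₂ cos²(137° − 92°) = 0.1895 I₀ · cos²(45°) = 0.09474 I₀.
Ratio = 0.09474 / 0.1523 = 0.6219.

I_new/I_old ≈ 0.622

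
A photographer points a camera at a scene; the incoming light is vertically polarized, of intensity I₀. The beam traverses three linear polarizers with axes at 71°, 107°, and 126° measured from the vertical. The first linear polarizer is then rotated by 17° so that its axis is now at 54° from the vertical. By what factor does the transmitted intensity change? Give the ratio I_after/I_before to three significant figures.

I_new/I_old ≈ 1.80

Before rotation:
I₁ = I₀ cos²(71° − 0°) = I₀ cos²(71°) = 0.106 I₀.
I₂ = I₁ cos²(107° − 71°) = 0.106 I₀ · cos²(36°) = 0.06937 I₀.
I₃ = I₂ cos²(126° − 107°) = 0.06937 I₀ · cos²(19°) = 0.06202 I₀.
After rotation:
I₁ = I₀ cos²(54° − 0°) = I₀ cos²(54°) = 0.3455 I₀.
I₂ = I₁ cos²(107° − 54°) = 0.3455 I₀ · cos²(53°) = 0.1251 I₀.
I₃ = I₂ cos²(126° − 107°) = 0.1251 I₀ · cos²(19°) = 0.1119 I₀.
Ratio = 0.1119 / 0.06202 = 1.804.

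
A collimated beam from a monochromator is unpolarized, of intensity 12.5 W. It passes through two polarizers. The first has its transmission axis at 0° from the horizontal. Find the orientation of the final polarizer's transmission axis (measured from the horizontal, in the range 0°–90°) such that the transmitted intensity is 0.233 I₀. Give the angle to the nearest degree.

θ ≈ 47°

Unpolarized light through the first polarizer → I₁ = ½ I₀, now polarized at 0°.
Need I₂/I₀ = 0.233, so cos²(θ − 0°) = 0.233 / 0.5 = 0.466.
θ − 0° = arccos(√0.466) = 46.9°, giving θ ≈ 0 + 46.9 = 46.9°.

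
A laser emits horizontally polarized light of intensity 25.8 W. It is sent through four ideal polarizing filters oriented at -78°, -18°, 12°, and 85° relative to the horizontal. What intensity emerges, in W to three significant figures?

I ≈ 0.0179 W

I₁ = 25.8 W · cos²(78°) = 1.115 W.
I₂ = I₁ · cos²(60°) = 1.115 · 0.25 = 0.2788 W.
I₃ = I₂ · cos²(30°) = 0.2788 · 0.75 = 0.2091 W.
I₄ = I₃ · cos²(73°) = 0.2091 · 0.08548 = 0.01788 W.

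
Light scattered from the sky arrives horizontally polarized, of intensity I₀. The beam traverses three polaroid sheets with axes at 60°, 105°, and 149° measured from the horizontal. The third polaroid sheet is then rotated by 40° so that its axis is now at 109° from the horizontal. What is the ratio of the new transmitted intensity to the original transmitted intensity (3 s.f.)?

I_new/I_old ≈ 1.92

Before rotation:
I₁ = I₀ cos²(60° − 0°) = I₀ cos²(60°) = 0.25 I₀.
I₂ = I₁ cos²(105° − 60°) = 0.25 I₀ · cos²(45°) = 0.125 I₀.
I₃ = I₂ cos²(149° − 105°) = 0.125 I₀ · cos²(44°) = 0.06468 I₀.
After rotation:
I₁ = I₀ cos²(60° − 0°) = I₀ cos²(60°) = 0.25 I₀.
I₂ = I₁ cos²(105° − 60°) = 0.25 I₀ · cos²(45°) = 0.125 I₀.
I₃ = I₂ cos²(109° − 105°) = 0.125 I₀ · cos²(4°) = 0.1244 I₀.
Ratio = 0.1244 / 0.06468 = 1.923.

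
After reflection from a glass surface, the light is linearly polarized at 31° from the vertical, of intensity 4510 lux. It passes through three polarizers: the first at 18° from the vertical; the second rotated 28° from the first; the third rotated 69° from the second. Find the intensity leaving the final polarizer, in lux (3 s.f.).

I ≈ 429 lux

By Malus's law, I₁ = 4510 lux · cos²(13°) = 4282 lux.
I₂ = I₁ · cos²(28°) = 4282 · 0.7796 = 3338 lux.
I₃ = I₂ · cos²(69°) = 3338 · 0.1284 = 428.7 lux.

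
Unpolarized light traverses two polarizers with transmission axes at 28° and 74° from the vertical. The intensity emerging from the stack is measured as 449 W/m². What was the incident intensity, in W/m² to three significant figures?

Unpolarized light through the first polarizer → I₁ = ½ I₀, now polarized at 28°.
I₂ = I₁ cos²(74° − 28°) = 0.5 I₀ · cos²(46°) = 0.2413 I₀.
So 449 W/m² = 0.2413 I₀, giving I₀ = 449/0.2413 = 1861 W/m².

I₀ ≈ 1860 W/m²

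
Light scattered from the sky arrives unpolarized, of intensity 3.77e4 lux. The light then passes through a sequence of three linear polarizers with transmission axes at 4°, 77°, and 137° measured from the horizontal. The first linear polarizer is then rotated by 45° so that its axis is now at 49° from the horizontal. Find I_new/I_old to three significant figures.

I_new/I_old ≈ 9.12

Before rotation:
Unpolarized light through the first polarizer → I₁ = ½ I₀, now polarized at 4°.
I₂ = I₁ cos²(77° − 4°) = 0.5 I₀ · cos²(73°) = 0.04274 I₀.
I₃ = I₂ cos²(137° − 77°) = 0.04274 I₀ · cos²(60°) = 0.01069 I₀.
After rotation:
Unpolarized light through the first polarizer → I₁ = ½ I₀, now polarized at 49°.
I₂ = I₁ cos²(77° − 49°) = 0.5 I₀ · cos²(28°) = 0.3898 I₀.
I₃ = I₂ cos²(137° − 77°) = 0.3898 I₀ · cos²(60°) = 0.09745 I₀.
Ratio = 0.09745 / 0.01069 = 9.12.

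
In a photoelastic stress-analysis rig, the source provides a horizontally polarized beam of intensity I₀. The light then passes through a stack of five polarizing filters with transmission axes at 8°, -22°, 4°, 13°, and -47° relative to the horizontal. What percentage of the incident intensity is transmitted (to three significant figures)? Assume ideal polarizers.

By Malus's law, I₁ = I₀ cos²(8° − 0°) = I₀ cos²(8°) = 0.9806 I₀.
I₂ = I₁ cos²(-22° − 8°) = 0.9806 I₀ · cos²(30°) = 0.7355 I₀.
I₃ = I₂ cos²(4° + 22°) = 0.7355 I₀ · cos²(26°) = 0.5941 I₀.
I₄ = I₃ cos²(13° − 4°) = 0.5941 I₀ · cos²(9°) = 0.5796 I₀.
I₅ = I₄ cos²(-47° − 13°) = 0.5796 I₀ · cos²(60°) = 0.1449 I₀.
That is 14.49% of the incident intensity.

≈ 14.5%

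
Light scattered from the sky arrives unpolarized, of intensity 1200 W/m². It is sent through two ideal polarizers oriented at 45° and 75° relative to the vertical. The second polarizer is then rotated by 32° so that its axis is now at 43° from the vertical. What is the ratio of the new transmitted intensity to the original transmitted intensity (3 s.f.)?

Before rotation:
Unpolarized light through the first polarizer → I₁ = ½ I₀, now polarized at 45°.
I₂ = I₁ cos²(75° − 45°) = 0.5 I₀ · cos²(30°) = 0.375 I₀.
After rotation:
Unpolarized light through the first polarizer → I₁ = ½ I₀, now polarized at 45°.
I₂ = I₁ cos²(43° − 45°) = 0.5 I₀ · cos²(2°) = 0.4994 I₀.
Ratio = 0.4994 / 0.375 = 1.332.

I_new/I_old ≈ 1.33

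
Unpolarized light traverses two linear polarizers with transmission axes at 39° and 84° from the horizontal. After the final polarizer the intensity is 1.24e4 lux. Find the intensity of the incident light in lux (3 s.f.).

Unpolarized light through the first polarizer → I₁ = ½ I₀, now polarized at 39°.
I₂ = I₁ cos²(84° − 39°) = 0.5 I₀ · cos²(45°) = 0.25 I₀.
So 1.24e4 lux = 0.25 I₀, giving I₀ = 1.24e4/0.25 = 4.96e+04 lux.

I₀ ≈ 4.96e4 lux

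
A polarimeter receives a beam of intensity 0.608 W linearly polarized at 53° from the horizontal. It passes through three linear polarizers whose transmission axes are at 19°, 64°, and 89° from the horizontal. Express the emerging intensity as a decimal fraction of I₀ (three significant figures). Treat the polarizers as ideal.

By Malus's law, I₁ = 0.608 W · cos²(34°) = 0.4179 W.
I₂ = I₁ · cos²(45°) = 0.4179 · 0.5 = 0.2089 W.
I₃ = I₂ · cos²(25°) = 0.2089 · 0.8214 = 0.1716 W.
Transmitted fraction = 0.2823.

I/I₀ ≈ 0.282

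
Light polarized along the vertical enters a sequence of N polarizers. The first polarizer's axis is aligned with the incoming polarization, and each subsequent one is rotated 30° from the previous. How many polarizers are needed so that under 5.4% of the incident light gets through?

N = 12

First polarizer is aligned with the polarization: full transmission.
Each further stage multiplies by cos²(30°) = 0.75.
After N polarizers: T = 0.75^(N−1). Require T < 0.054 ⇒ N−1 > ln(0.054)/ln(0.75) = 10.15, so N−1 ≥ 11 and N = 12.
Check: N=12 gives T = 0.04224 < 0.054; N=11 gives T = 0.05631.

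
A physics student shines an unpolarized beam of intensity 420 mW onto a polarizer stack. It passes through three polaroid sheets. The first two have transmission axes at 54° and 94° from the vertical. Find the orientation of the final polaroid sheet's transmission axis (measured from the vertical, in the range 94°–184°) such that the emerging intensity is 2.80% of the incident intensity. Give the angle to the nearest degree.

θ ≈ 166°

Unpolarized light through the first polarizer → I₁ = ½ I₀, now polarized at 54°.
I₂ = I₁ cos²(94° − 54°) = 0.5 I₀ · cos²(40°) = 0.2934 I₀.
Need I₃/I₀ = 0.028, so cos²(θ − 94°) = 0.028 / 0.2934 = 0.09543.
θ − 94° = arccos(√0.09543) = 72.0°, giving θ ≈ 94 + 72.0 = 166.0°.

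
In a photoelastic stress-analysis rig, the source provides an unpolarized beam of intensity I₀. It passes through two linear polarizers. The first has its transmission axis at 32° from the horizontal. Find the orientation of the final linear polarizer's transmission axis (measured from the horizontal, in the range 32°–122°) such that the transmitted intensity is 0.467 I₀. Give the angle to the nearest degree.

Unpolarized light through the first polarizer → I₁ = ½ I₀, now polarized at 32°.
Need I₂/I₀ = 0.467, so cos²(θ − 32°) = 0.467 / 0.5 = 0.934.
θ − 32° = arccos(√0.934) = 14.9°, giving θ ≈ 32 + 14.9 = 46.9°.

θ ≈ 47°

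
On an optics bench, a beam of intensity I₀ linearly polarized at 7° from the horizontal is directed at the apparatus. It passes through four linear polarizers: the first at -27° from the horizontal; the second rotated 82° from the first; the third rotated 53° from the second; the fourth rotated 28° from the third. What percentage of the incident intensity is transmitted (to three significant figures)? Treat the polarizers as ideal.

≈ 0.376%

I₁ = I₀ cos²(-27° − 7°) = I₀ cos²(34°) = 0.6873 I₀.
I₂ = I₁ cos²(82°) = 0.6873 · 0.01937 I₀ = 0.01331 I₀.
I₃ = I₂ cos²(53°) = 0.01331 · 0.3622 I₀ = 0.004822 I₀.
I₄ = I₃ cos²(28°) = 0.004822 · 0.7796 I₀ = 0.003759 I₀.
That is 0.3759% of the incident intensity.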